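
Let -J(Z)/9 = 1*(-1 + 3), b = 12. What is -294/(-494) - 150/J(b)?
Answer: 6616/741 ≈ 8.9285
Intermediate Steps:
J(Z) = -18 (J(Z) = -9*(-1 + 3) = -9*2 = -18)
-294/(-494) - 150/J(b) = -294/(-494) - 150/(-18) = -294*(-1/494) - 150*(-1/18) = 147/247 + 25/3 = 6616/741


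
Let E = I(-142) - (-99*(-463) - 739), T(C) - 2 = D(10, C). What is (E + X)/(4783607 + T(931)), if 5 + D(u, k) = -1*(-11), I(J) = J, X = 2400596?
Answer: 2355356/4783615 ≈ 0.49238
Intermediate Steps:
D(u, k) = 6 (D(u, k) = -5 - 1*(-11) = -5 + 11 = 6)
T(C) = 8 (T(C) = 2 + 6 = 8)
E = -45240 (E = -142 - (-99*(-463) - 739) = -142 - (45837 - 739) = -142 - 1*45098 = -142 - 45098 = -45240)
(E + X)/(4783607 + T(931)) = (-45240 + 2400596)/(4783607 + 8) = 2355356/4783615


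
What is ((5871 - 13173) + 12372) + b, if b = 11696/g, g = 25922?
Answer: 65718118/12961 ≈ 5070.5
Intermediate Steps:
b = 5848/12961 (b = 11696/25922 = 11696*(1/25922) = 5848/12961 ≈ 0.45120)
((5871 - 13173) + 12372) + b = ((5871 - 13173) + 12372) + 5848/12961 = (-7302 + 12372) + 5848/12961 = 5070 + 5848/12961 = 65718118/12961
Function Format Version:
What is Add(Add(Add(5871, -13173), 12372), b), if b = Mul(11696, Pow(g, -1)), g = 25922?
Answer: Rational(65718118, 12961) ≈ 5070.5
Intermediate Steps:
b = Rational(5848, 12961) (b = Mul(11696, Pow(25922, -1)) = Mul(11696, Rational(1, 25922)) = Rational(5848, 12961) ≈ 0.45120)
Add(Add(Add(5871, -13173), 12372), b) = Add(Add(Add(5871, -13173), 12372), Rational(5848, 12961)) = Add(Add(-7302, 12372), Rational(5848, 12961)) = Add(5070, Rational(5848, 12961)) = Rational(65718118, 12961)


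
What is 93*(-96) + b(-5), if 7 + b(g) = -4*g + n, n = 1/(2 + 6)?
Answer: -71319/8 ≈ -8914.9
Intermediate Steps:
n = ⅛ (n = 1/8 = ⅛ ≈ 0.12500)
b(g) = -55/8 - 4*g (b(g) = -7 + (-4*g + ⅛) = -7 + (⅛ - 4*g) = -55/8 - 4*g)
93*(-96) + b(-5) = 93*(-96) + (-55/8 - 4*(-5)) = -8928 + (-55/8 + 20) = -8928 + 105/8 = -71319/8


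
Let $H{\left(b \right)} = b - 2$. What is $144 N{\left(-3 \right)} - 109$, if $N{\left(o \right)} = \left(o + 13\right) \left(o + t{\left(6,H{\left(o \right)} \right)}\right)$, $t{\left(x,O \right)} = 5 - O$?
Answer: $9971$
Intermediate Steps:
$H{\left(b \right)} = -2 + b$
$N{\left(o \right)} = 91 + 7 o$ ($N{\left(o \right)} = \left(o + 13\right) \left(o - \left(-7 + o\right)\right) = \left(13 + o\right) \left(o + \left(5 - \left(-2 + o\right)\right)\right) = \left(13 + o\right) \left(o - \left(-7 + o\right)\right) = \left(13 + o\right) 7 = 91 + 7 o$)
$144 N{\left(-3 \right)} - 109 = 144 \left(91 + 7 \left(-3\right)\right) - 109 = 144 \left(91 - 21\right) - 109 = 144 \cdot 70 - 109 = 10080 - 109 = 9971$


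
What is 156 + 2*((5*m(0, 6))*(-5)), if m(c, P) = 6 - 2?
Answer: -44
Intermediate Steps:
m(c, P) = 4
156 + 2*((5*m(0, 6))*(-5)) = 156 + 2*((5*4)*(-5)) = 156 + 2*(20*(-5)) = 156 + 2*(-100) = 156 - 200 = -44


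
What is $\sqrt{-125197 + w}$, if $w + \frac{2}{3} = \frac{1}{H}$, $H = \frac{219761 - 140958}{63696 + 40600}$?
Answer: $\frac{i \sqrt{6997125375473019}}{236409} \approx 353.83 i$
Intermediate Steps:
$H = \frac{78803}{104296} \approx 0.75557$
$w = \frac{155282}{236409}$ ($w = - \frac{2}{3} + \frac{1}{\frac{78803}{104296}} = - \frac{2}{3} + \frac{104296}{78803} = \frac{155282}{236409} \approx 0.65684$)
$\sqrt{-125197 + w} = \sqrt{-125197 + \frac{155282}{236409}} = \sqrt{- \frac{29597542291}{236409}} = \frac{i \sqrt{6997125375473019}}{236409}$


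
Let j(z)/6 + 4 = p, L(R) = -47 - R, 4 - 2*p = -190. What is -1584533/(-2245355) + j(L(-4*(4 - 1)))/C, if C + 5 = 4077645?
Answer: 92320115003/130796419460 ≈ 0.70583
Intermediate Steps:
p = 97 (p = 2 - 1/2*(-190) = 2 + 95 = 97)
j(z) = 558 (j(z) = -24 + 6*97 = -24 + 582 = 558)
C = 4077640 (C = -5 + 4077645 = 4077640)
-1584533/(-2245355) + j(L(-4*(4 - 1)))/C = -1584533/(-2245355) + 558/4077640 = -1584533*(-1/2245355) + 558*(1/4077640) = 1584533/2245355 + 279/2038820 = 92320115003/130796419460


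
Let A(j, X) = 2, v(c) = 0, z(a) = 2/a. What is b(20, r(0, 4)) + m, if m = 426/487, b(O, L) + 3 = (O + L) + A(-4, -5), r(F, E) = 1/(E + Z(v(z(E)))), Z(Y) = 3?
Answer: 68240/3409 ≈ 20.018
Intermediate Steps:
r(F, E) = 1/(3 + E) (r(F, E) = 1/(E + 3) = 1/(3 + E))
b(O, L) = -1 + L + O (b(O, L) = -3 + ((O + L) + 2) = -3 + ((L + O) + 2) = -3 + (2 + L + O) = -1 + L + O)
m = 426/487 (m = 426*(1/487) = 426/487 ≈ 0.87474)
b(20, r(0, 4)) + m = (-1 + 1/(3 + 4) + 20) + 426/487 = (-1 + 1/7 + 20) + 426/487 = 134/7 + 426/487 = 68240/3409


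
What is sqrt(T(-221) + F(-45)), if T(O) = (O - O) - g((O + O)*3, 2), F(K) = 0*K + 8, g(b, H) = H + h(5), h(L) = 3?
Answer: sqrt(3) ≈ 1.7320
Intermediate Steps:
g(b, H) = 3 + H (g(b, H) = H + 3 = 3 + H)
F(K) = 8 (F(K) = 0 + 8 = 8)
T(O) = -5 (T(O) = (O - O) - (3 + 2) = 0 - 1*5 = 0 - 5 = -5)
sqrt(T(-221) + F(-45)) = sqrt(-5 + 8) = sqrt(3)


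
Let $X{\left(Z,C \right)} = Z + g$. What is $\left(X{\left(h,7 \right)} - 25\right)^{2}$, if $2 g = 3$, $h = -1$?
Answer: $\frac{2401}{4} \approx 600.25$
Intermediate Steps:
$g = \frac{3}{2}$ ($g = \frac{1}{2} \cdot 3 = \frac{3}{2} \approx 1.5$)
$X{\left(Z,C \right)} = \frac{3}{2} + Z$ ($X{\left(Z,C \right)} = Z + \frac{3}{2} = \frac{3}{2} + Z$)
$\left(X{\left(h,7 \right)} - 25\right)^{2} = \left(\left(\frac{3}{2} - 1\right) - 25\right)^{2} = \left(\frac{1}{2} - 25\right)^{2} = \left(- \frac{49}{2}\right)^{2} = \frac{2401}{4}$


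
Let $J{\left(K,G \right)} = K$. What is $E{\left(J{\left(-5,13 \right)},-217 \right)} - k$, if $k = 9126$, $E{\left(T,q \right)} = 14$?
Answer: $-9112$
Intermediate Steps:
$E{\left(J{\left(-5,13 \right)},-217 \right)} - k = 14 - 9126 = -9112$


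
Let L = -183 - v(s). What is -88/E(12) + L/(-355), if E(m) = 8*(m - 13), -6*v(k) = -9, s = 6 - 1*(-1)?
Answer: 8179/710 ≈ 11.520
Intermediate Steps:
s = 7 (s = 6 + 1 = 7)
v(k) = 3/2 (v(k) = -⅙*(-9) = 3/2)
E(m) = -104 + 8*m (E(m) = 8*(-13 + m) = -104 + 8*m)
L = -369/2 (L = -183 - 1*3/2 = -183 - 3/2 = -369/2 ≈ -184.50)
-88/E(12) + L/(-355) = -88/(-104 + 8*12) - 369/2/(-355) = -88/(-104 + 96) - 369/2*(-1/355) = -88/(-8) + 369/710 = -88*(-⅛) + 369/710 = 11 + 369/710 = 8179/710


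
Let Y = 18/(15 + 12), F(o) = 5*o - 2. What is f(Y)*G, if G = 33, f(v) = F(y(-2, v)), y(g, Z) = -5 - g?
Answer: -561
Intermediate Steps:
F(o) = -2 + 5*o
Y = 2/3 (Y = 18/27 = 18*(1/27) = 2/3 ≈ 0.66667)
f(v) = -17 (f(v) = -2 + 5*(-5 - 1*(-2)) = -2 + 5*(-5 + 2) = -2 + 5*(-3) = -2 - 15 = -17)
f(Y)*G = -17*33 = -561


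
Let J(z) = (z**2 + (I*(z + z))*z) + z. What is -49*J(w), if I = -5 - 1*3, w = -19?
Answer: 266266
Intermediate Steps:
I = -8 (I = -5 - 3 = -8)
J(z) = z - 15*z**2 (J(z) = (z**2 + (-8*(z + z))*z) + z = (z**2 + (-16*z)*z) + z = (z**2 - 16*z**2) + z = -15*z**2 + z = z - 15*z**2)
-49*J(w) = -(-931)*(1 - 15*(-19)) = -(-931)*(1 + 285) = -(-931)*286 = -49*(-5434) = 266266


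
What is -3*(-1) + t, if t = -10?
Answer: -7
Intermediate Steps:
-3*(-1) + t = -3*(-1) - 10 = 3 - 10 = -7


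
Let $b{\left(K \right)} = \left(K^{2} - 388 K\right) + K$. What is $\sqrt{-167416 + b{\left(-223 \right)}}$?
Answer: $i \sqrt{31386} \approx 177.16 i$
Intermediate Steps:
$b{\left(K \right)} = K^{2} - 387 K$
$\sqrt{-167416 + b{\left(-223 \right)}} = \sqrt{-167416 - 223 \left(-387 - 223\right)} = \sqrt{-167416 - -136030} = \sqrt{-167416 + 136030} = \sqrt{-31386} = i \sqrt{31386}$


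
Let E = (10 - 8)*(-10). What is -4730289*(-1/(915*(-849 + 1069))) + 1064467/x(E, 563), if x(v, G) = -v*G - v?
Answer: 4460581117/37844400 ≈ 117.87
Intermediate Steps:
E = -20 (E = 2*(-10) = -20)
x(v, G) = -v - G*v (x(v, G) = -G*v - v = -v - G*v)
-4730289*(-1/(915*(-849 + 1069))) + 1064467/x(E, 563) = -4730289*(-1/(915*(-849 + 1069))) + 1064467/((-1*(-20)*(1 + 563))) = -4730289/((-915*220)) + 1064467/((-1*(-20)*564)) = -4730289/(-201300) + 1064467/11280 = -4730289*(-1/201300) + 1064467*(1/11280) = 1576763/67100 + 1064467/11280 = 4460581117/37844400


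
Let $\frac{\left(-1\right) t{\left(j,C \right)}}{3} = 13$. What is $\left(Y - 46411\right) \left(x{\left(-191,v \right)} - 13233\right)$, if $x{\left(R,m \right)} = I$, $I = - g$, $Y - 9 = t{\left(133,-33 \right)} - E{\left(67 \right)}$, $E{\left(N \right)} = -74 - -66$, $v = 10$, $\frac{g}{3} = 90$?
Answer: $626984799$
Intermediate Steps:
$g = 270$ ($g = 3 \cdot 90 = 270$)
$t{\left(j,C \right)} = -39$ ($t{\left(j,C \right)} = \left(-3\right) 13 = -39$)
$E{\left(N \right)} = -8$ ($E{\left(N \right)} = -74 + 66 = -8$)
$Y = -22$ ($Y = 9 - 31 = -22$)
$I = -270$ ($I = \left(-1\right) 270 = -270$)
$x{\left(R,m \right)} = -270$
$\left(Y - 46411\right) \left(x{\left(-191,v \right)} - 13233\right) = \left(-22 - 46411\right) \left(-270 - 13233\right) = \left(-46433\right) \left(-13503\right) = 626984799$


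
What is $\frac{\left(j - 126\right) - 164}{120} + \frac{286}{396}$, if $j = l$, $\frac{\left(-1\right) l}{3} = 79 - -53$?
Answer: $- \frac{899}{180} \approx -4.9944$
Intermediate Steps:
$l = -396$ ($l = - 3 \left(79 - -53\right) = - 3 \left(79 + 53\right) = \left(-3\right) 132 = -396$)
$j = -396$
$\frac{\left(j - 126\right) - 164}{120} + \frac{286}{396} = \frac{\left(-396 - 126\right) - 164}{120} + \frac{286}{396} = \left(-522 - 164\right) \frac{1}{120} + 286 \cdot \frac{1}{396} = \left(-686\right) \frac{1}{120} + \frac{13}{18} = - \frac{343}{60} + \frac{13}{18} = - \frac{899}{180}$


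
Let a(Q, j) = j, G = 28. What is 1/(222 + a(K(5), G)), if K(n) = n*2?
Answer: 1/250 ≈ 0.0040000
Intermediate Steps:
K(n) = 2*n
1/(222 + a(K(5), G)) = 1/(222 + 28) = 1/250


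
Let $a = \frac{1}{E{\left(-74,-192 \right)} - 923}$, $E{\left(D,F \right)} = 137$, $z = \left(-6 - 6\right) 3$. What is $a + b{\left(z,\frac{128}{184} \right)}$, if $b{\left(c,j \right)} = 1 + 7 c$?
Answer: $- \frac{197287}{786} \approx -251.0$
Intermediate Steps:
$z = -36$ ($z = \left(-12\right) 3 = -36$)
$a = - \frac{1}{786}$ ($a = \frac{1}{137 - 923} = \frac{1}{-786} = - \frac{1}{786} \approx -0.0012723$)
$a + b{\left(z,\frac{128}{184} \right)} = - \frac{1}{786} + \left(1 + 7 \left(-36\right)\right) = - \frac{1}{786} + \left(1 - 252\right) = - \frac{1}{786} - 251 = - \frac{197287}{786}$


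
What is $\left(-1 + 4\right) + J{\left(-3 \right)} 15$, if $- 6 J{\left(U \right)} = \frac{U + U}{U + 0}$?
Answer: $-2$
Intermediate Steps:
$J{\left(U \right)} = - \frac{1}{3}$ ($J{\left(U \right)} = - \frac{\left(U + U\right) \frac{1}{U + 0}}{6} = - \frac{2 U \frac{1}{U}}{6} = \left(- \frac{1}{6}\right) 2 = - \frac{1}{3}$)
$\left(-1 + 4\right) + J{\left(-3 \right)} 15 = \left(-1 + 4\right) - 5 = 3 - 5 = -2$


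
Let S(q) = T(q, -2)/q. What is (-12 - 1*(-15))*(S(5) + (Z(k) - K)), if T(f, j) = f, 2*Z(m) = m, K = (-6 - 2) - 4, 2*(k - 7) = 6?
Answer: 54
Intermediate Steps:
k = 10 (k = 7 + (½)*6 = 7 + 3 = 10)
K = -12 (K = -8 - 4 = -12)
Z(m) = m/2
S(q) = 1 (S(q) = q/q = 1)
(-12 - 1*(-15))*(S(5) + (Z(k) - K)) = (-12 - 1*(-15))*(1 + ((½)*10 - 1*(-12))) = (-12 + 15)*(1 + (5 + 12)) = 3*(1 + 17) = 3*18 = 54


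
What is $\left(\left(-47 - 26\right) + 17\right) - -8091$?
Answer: $8035$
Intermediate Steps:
$\left(\left(-47 - 26\right) + 17\right) - -8091 = \left(-73 + 17\right) + 8091 = -56 + 8091 = 8035$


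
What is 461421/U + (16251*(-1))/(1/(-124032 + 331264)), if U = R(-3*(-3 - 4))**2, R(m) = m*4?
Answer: -2640298098619/784 ≈ -3.3677e+9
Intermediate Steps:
R(m) = 4*m
U = 7056 (U = (4*(-3*(-3 - 4)))**2 = (4*(-3*(-7)))**2 = (4*21)**2 = 84**2 = 7056)
461421/U + (16251*(-1))/(1/(-124032 + 331264)) = 461421/7056 + (16251*(-1))/(1/(-124032 + 331264)) = 461421*(1/7056) - 16251/(1/207232) = 51269/784 - 16251/1/207232 = 51269/784 - 16251*207232 = 51269/784 - 3367727232 = -2640298098619/784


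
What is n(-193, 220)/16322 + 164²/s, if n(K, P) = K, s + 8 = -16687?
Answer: -442218647/272495790 ≈ -1.6228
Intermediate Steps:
s = -16695 (s = -8 - 16687 = -16695)
n(-193, 220)/16322 + 164²/s = -193/16322 + 164²/(-16695) = -193*1/16322 + 26896*(-1/16695) = -193/16322 - 26896/16695 = -442218647/272495790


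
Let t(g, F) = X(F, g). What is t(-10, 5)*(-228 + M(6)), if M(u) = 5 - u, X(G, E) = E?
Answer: 2290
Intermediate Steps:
t(g, F) = g
t(-10, 5)*(-228 + M(6)) = -10*(-228 + (5 - 1*6)) = -10*(-228 + (5 - 6)) = -10*(-228 - 1) = -10*(-229) = 2290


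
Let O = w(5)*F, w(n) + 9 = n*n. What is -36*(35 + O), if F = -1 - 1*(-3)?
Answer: -2412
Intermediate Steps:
w(n) = -9 + n**2 (w(n) = -9 + n*n = -9 + n**2)
F = 2 (F = -1 + 3 = 2)
O = 32 (O = (-9 + 5**2)*2 = (-9 + 25)*2 = 16*2 = 32)
-36*(35 + O) = -36*(35 + 32) = -36*67 = -2412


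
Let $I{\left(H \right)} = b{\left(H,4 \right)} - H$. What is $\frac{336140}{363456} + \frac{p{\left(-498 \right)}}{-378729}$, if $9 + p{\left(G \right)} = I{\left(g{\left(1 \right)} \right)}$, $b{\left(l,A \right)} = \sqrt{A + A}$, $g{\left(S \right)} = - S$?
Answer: $\frac{3536357603}{3823647984} - \frac{2 \sqrt{2}}{378729} \approx 0.92486$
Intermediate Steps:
$b{\left(l,A \right)} = \sqrt{2} \sqrt{A}$ ($b{\left(l,A \right)} = \sqrt{2 A} = \sqrt{2} \sqrt{A}$)
$I{\left(H \right)} = - H + 2 \sqrt{2}$ ($I{\left(H \right)} = \sqrt{2} \sqrt{4} - H = \sqrt{2} \cdot 2 - H = 2 \sqrt{2} - H = - H + 2 \sqrt{2}$)
$p{\left(G \right)} = -8 + 2 \sqrt{2}$ ($p{\left(G \right)} = -9 + \left(- \left(-1\right) 1 + 2 \sqrt{2}\right) = -9 - \left(-1 - 2 \sqrt{2}\right) = -9 + \left(1 + 2 \sqrt{2}\right) = -8 + 2 \sqrt{2}$)
$\frac{336140}{363456} + \frac{p{\left(-498 \right)}}{-378729} = \frac{336140}{363456} + \frac{-8 + 2 \sqrt{2}}{-378729} = 336140 \cdot \frac{1}{363456} + \left(-8 + 2 \sqrt{2}\right) \left(- \frac{1}{378729}\right) = \frac{84035}{90864} + \left(\frac{8}{378729} - \frac{2 \sqrt{2}}{378729}\right) = \frac{3536357603}{3823647984} - \frac{2 \sqrt{2}}{378729}$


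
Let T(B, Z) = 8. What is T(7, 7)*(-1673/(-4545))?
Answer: 13384/4545 ≈ 2.9448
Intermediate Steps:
T(7, 7)*(-1673/(-4545)) = 8*(-1673/(-4545)) = 8*(-1673*(-1/4545)) = 8*(1673/4545) = 13384/4545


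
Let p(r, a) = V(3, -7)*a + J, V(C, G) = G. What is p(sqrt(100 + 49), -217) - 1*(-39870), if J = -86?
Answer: 41303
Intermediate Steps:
p(r, a) = -86 - 7*a (p(r, a) = -7*a - 86 = -86 - 7*a)
p(sqrt(100 + 49), -217) - 1*(-39870) = (-86 - 7*(-217)) - 1*(-39870) = (-86 + 1519) + 39870 = 1433 + 39870 = 41303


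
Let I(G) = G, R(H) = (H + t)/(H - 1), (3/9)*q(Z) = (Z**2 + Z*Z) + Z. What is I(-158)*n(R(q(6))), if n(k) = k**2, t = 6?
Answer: -9100800/54289 ≈ -167.64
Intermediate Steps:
q(Z) = 3*Z + 6*Z**2 (q(Z) = 3*((Z**2 + Z*Z) + Z) = 3*((Z**2 + Z**2) + Z) = 3*(2*Z**2 + Z) = 3*(Z + 2*Z**2) = 3*Z + 6*Z**2)
R(H) = (6 + H)/(-1 + H) (R(H) = (H + 6)/(H - 1) = (6 + H)/(-1 + H))
I(-158)*n(R(q(6))) = -158*(6 + 3*6*(1 + 2*6))**2/(-1 + 3*6*(1 + 2*6))**2 = -158*(6 + 3*6*(1 + 12))**2/(-1 + 3*6*(1 + 12))**2 = -158*(6 + 3*6*13)**2/(-1 + 3*6*13)**2 = -158*(6 + 234)**2/(-1 + 234)**2 = -158*(240/233)**2 = -158*57600/54289 = -9100800/54289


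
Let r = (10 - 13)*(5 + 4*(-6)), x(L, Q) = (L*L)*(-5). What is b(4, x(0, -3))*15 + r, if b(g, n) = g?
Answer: 117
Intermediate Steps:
x(L, Q) = -5*L² (x(L, Q) = L²*(-5) = -5*L²)
r = 57 (r = -3*(5 - 24) = -3*(-19) = 57)
b(4, x(0, -3))*15 + r = 4*15 + 57 = 60 + 57 = 117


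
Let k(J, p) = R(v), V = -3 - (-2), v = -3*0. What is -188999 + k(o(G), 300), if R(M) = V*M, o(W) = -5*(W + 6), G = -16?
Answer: -188999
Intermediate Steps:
v = 0
V = -1 (V = -3 - 2*(-1) = -3 + 2 = -1)
o(W) = -30 - 5*W (o(W) = -5*(6 + W) = -30 - 5*W)
R(M) = -M
k(J, p) = 0 (k(J, p) = -1*0 = 0)
-188999 + k(o(G), 300) = -188999 + 0 = -188999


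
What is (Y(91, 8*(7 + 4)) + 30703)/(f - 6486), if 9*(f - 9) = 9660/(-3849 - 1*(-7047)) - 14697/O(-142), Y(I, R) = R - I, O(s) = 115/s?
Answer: -736339500/106979441 ≈ -6.8830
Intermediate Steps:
f = 48587269/23985 (f = 9 + (9660/(-3849 - 1*(-7047)) - 14697/(115/(-142)))/9 = 9 + (9660/(-3849 + 7047) - 14697/(115*(-1/142)))/9 = 9 + (9660/3198 - 14697/(-115/142))/9 = 9 + (9660*(1/3198) - 14697*(-142/115))/9 = 9 + (1610/533 + 90738/5)/9 = 9 + (1/9)*(48371404/2665) = 9 + 48371404/23985 = 48587269/23985 ≈ 2025.7)
(Y(91, 8*(7 + 4)) + 30703)/(f - 6486) = ((8*(7 + 4) - 1*91) + 30703)/(48587269/23985 - 6486) = ((8*11 - 91) + 30703)/(-106979441/23985) = ((88 - 91) + 30703)*(-23985/106979441) = (-3 + 30703)*(-23985/106979441) = 30700*(-23985/106979441) = -736339500/106979441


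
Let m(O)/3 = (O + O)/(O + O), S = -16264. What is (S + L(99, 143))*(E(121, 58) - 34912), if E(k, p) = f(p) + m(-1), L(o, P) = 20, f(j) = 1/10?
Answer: 2835300858/5 ≈ 5.6706e+8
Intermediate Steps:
f(j) = ⅒
m(O) = 3 (m(O) = 3*((O + O)/(O + O)) = 3*((2*O)/((2*O))) = 3*((2*O)*(1/(2*O))) = 3*1 = 3)
E(k, p) = 31/10 (E(k, p) = ⅒ + 3 = 31/10)
(S + L(99, 143))*(E(121, 58) - 34912) = (-16264 + 20)*(31/10 - 34912) = -16244*(-349089/10) = 2835300858/5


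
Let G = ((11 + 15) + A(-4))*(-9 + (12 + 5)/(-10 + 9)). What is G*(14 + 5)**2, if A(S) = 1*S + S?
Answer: -168948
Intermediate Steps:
A(S) = 2*S (A(S) = S + S = 2*S)
G = -468 (G = ((11 + 15) + 2*(-4))*(-9 + (12 + 5)/(-10 + 9)) = (26 - 8)*(-9 + 17/(-1)) = 18*(-9 + 17*(-1)) = 18*(-9 - 17) = 18*(-26) = -468)
G*(14 + 5)**2 = -468*(14 + 5)**2 = -468*19**2 = -468*361 = -168948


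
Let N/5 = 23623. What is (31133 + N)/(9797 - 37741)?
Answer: -18656/3493 ≈ -5.3410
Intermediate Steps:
N = 118115 (N = 5*23623 = 118115)
(31133 + N)/(9797 - 37741) = (31133 + 118115)/(9797 - 37741) = 149248/(-27944) = 149248*(-1/27944) = -18656/3493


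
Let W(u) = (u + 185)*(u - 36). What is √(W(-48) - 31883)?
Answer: I*√43391 ≈ 208.31*I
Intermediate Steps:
W(u) = (-36 + u)*(185 + u) (W(u) = (185 + u)*(-36 + u) = (-36 + u)*(185 + u))
√(W(-48) - 31883) = √((-6660 + (-48)² + 149*(-48)) - 31883) = √((-6660 + 2304 - 7152) - 31883) = √(-11508 - 31883) = √(-43391) = I*√43391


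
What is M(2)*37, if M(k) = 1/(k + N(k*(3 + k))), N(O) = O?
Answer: 37/12 ≈ 3.0833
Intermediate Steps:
M(k) = 1/(k + k*(3 + k))
M(2)*37 = (1/(2*(4 + 2)))*37 = ((½)/6)*37 = ((½)*(⅙))*37 = (1/12)*37 = 37/12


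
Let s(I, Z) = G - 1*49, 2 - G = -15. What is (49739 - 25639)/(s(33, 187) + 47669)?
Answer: 24100/47637 ≈ 0.50591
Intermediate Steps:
G = 17 (G = 2 - 1*(-15) = 2 + 15 = 17)
s(I, Z) = -32 (s(I, Z) = 17 - 1*49 = 17 - 49 = -32)
(49739 - 25639)/(s(33, 187) + 47669) = (49739 - 25639)/(-32 + 47669) = 24100/47637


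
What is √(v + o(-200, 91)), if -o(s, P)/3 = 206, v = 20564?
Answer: √19946 ≈ 141.23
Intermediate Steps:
o(s, P) = -618 (o(s, P) = -3*206 = -618)
√(v + o(-200, 91)) = √(20564 - 618) = √19946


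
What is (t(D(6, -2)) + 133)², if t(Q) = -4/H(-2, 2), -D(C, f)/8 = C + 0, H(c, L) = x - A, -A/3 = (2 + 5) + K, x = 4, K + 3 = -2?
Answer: 439569/25 ≈ 17583.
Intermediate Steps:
K = -5 (K = -3 - 2 = -5)
A = -6 (A = -3*((2 + 5) - 5) = -3*(7 - 5) = -3*2 = -6)
H(c, L) = 10 (H(c, L) = 4 - 1*(-6) = 4 + 6 = 10)
D(C, f) = -8*C (D(C, f) = -8*(C + 0) = -8*C)
t(Q) = -⅖ (t(Q) = -4/10 = -4*⅒ = -⅖)
(t(D(6, -2)) + 133)² = (-⅖ + 133)² = (663/5)² = 439569/25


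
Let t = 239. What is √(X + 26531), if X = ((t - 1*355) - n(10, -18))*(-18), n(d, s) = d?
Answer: √28799 ≈ 169.70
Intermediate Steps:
X = 2268 (X = ((239 - 1*355) - 1*10)*(-18) = ((239 - 355) - 10)*(-18) = (-116 - 10)*(-18) = -126*(-18) = 2268)
√(X + 26531) = √(2268 + 26531) = √28799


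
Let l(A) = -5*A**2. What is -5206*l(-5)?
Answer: 650750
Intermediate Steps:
-5206*l(-5) = -(-26030)*(-5)**2 = -(-26030)*25 = -5206*(-125) = 650750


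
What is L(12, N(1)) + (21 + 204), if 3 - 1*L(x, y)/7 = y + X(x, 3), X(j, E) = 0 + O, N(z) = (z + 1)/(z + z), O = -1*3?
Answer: 260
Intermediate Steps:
O = -3
N(z) = (1 + z)/(2*z) (N(z) = (1 + z)/((2*z)) = (1 + z)*(1/(2*z)) = (1 + z)/(2*z))
X(j, E) = -3 (X(j, E) = 0 - 3 = -3)
L(x, y) = 42 - 7*y (L(x, y) = 21 - 7*(y - 3) = 21 - 7*(-3 + y) = 21 + (21 - 7*y) = 42 - 7*y)
L(12, N(1)) + (21 + 204) = (42 - 7*(1 + 1)/(2*1)) + (21 + 204) = (42 - 7*2/2) + 225 = (42 - 7*1) + 225 = (42 - 7) + 225 = 35 + 225 = 260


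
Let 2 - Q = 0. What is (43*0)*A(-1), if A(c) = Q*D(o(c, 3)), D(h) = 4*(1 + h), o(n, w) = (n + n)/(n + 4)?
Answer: 0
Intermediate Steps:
o(n, w) = 2*n/(4 + n) (o(n, w) = (2*n)/(4 + n) = 2*n/(4 + n))
Q = 2 (Q = 2 - 1*0 = 2 + 0 = 2)
D(h) = 4 + 4*h
A(c) = 8 + 16*c/(4 + c) (A(c) = 2*(4 + 4*(2*c/(4 + c))) = 2*(4 + 8*c/(4 + c)) = 8 + 16*c/(4 + c))
(43*0)*A(-1) = (43*0)*(8*(4 + 3*(-1))/(4 - 1)) = 0*(8*(4 - 3)/3) = 0*(8*(⅓)*1) = 0*(8/3) = 0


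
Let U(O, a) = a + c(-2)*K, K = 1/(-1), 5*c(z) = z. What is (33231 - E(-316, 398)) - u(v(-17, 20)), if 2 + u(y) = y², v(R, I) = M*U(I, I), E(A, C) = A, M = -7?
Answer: 328929/25 ≈ 13157.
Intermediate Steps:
c(z) = z/5
K = -1
U(O, a) = ⅖ + a (U(O, a) = a + ((⅕)*(-2))*(-1) = a - ⅖*(-1) = a + ⅖ = ⅖ + a)
v(R, I) = -14/5 - 7*I (v(R, I) = -7*(⅖ + I) = -14/5 - 7*I)
u(y) = -2 + y²
(33231 - E(-316, 398)) - u(v(-17, 20)) = (33231 - 1*(-316)) - (-2 + (-14/5 - 7*20)²) = (33231 + 316) - (-2 + (-14/5 - 140)²) = 33547 - (-2 + (-714/5)²) = 33547 - (-2 + 509796/25) = 33547 - 1*509746/25 = 33547 - 509746/25 = 328929/25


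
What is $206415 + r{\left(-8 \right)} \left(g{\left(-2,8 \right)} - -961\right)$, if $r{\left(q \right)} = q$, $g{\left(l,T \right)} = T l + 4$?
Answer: $198823$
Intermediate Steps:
$g{\left(l,T \right)} = 4 + T l$
$206415 + r{\left(-8 \right)} \left(g{\left(-2,8 \right)} - -961\right) = 206415 - 8 \left(\left(4 + 8 \left(-2\right)\right) - -961\right) = 206415 - 8 \left(\left(4 - 16\right) + 961\right) = 206415 - 8 \left(-12 + 961\right) = 206415 - 7592 = 198823$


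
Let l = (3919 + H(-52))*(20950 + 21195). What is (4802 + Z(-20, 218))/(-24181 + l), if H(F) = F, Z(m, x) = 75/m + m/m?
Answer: 19197/651802136 ≈ 2.9452e-5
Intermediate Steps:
Z(m, x) = 1 + 75/m (Z(m, x) = 75/m + 1 = 1 + 75/m)
l = 162974715 (l = (3919 - 52)*(20950 + 21195) = 3867*42145 = 162974715)
(4802 + Z(-20, 218))/(-24181 + l) = (4802 + (75 - 20)/(-20))/(-24181 + 162974715) = (4802 - 1/20*55)/162950534 = (4802 - 11/4)*(1/162950534) = (19197/4)*(1/162950534) = 19197/651802136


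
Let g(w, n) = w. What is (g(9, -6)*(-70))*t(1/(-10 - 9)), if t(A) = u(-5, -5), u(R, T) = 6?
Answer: -3780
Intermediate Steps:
t(A) = 6
(g(9, -6)*(-70))*t(1/(-10 - 9)) = (9*(-70))*6 = -630*6 = -3780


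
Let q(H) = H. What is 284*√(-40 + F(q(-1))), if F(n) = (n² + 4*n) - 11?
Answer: 852*I*√6 ≈ 2087.0*I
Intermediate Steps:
F(n) = -11 + n² + 4*n
284*√(-40 + F(q(-1))) = 284*√(-40 + (-11 + (-1)² + 4*(-1))) = 284*√(-40 + (-11 + 1 - 4)) = 284*√(-40 - 14) = 284*√(-54) = 284*(3*I*√6) = 852*I*√6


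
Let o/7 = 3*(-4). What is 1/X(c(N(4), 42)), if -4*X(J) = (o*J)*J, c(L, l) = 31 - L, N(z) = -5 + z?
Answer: 1/21504 ≈ 4.6503e-5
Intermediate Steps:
o = -84 (o = 7*(3*(-4)) = 7*(-12) = -84)
X(J) = 21*J² (X(J) = -(-84*J)*J/4 = -(-21)*J² = 21*J²)
1/X(c(N(4), 42)) = 1/(21*(31 - (-5 + 4))²) = 1/(21*(31 - 1*(-1))²) = 1/(21*(31 + 1)²) = 1/(21*32²) = 1/(21*1024) = 1/21504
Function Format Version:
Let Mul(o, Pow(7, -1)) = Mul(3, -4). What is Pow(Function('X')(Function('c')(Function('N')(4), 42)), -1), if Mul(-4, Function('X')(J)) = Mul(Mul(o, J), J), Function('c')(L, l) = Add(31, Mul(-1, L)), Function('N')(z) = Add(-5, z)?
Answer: Rational(1, 21504) ≈ 4.6503e-5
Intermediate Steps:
o = -84 (o = Mul(7, Mul(3, -4)) = Mul(7, -12) = -84)
Function('X')(J) = Mul(21, Pow(J, 2)) (Function('X')(J) = Mul(Rational(-1, 4), Mul(Mul(-84, J), J)) = Mul(Rational(-1, 4), Mul(-84, Pow(J, 2))) = Mul(21, Pow(J, 2)))
Pow(Function('X')(Function('c')(Function('N')(4), 42)), -1) = Pow(Mul(21, Pow(Add(31, Mul(-1, Add(-5, 4))), 2)), -1) = Pow(Mul(21, Pow(Add(31, Mul(-1, -1)), 2)), -1) = Pow(Mul(21, Pow(Add(31, 1), 2)), -1) = Pow(Mul(21, Pow(32, 2)), -1) = Pow(Mul(21, 1024), -1) = Pow(21504, -1) = Rational(1, 21504)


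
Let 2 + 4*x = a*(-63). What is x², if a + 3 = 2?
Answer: 3721/16 ≈ 232.56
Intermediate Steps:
a = -1 (a = -3 + 2 = -1)
x = 61/4 (x = -½ + (-1*(-63))/4 = -½ + (¼)*63 = -½ + 63/4 = 61/4 ≈ 15.250)
x² = (61/4)² = 3721/16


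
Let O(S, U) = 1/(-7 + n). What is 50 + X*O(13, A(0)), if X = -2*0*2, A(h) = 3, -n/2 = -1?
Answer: 50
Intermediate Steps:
n = 2 (n = -2*(-1) = 2)
O(S, U) = -⅕ (O(S, U) = 1/(-7 + 2) = 1/(-5) = -⅕)
X = 0 (X = 0*2 = 0)
50 + X*O(13, A(0)) = 50 + 0*(-⅕) = 50 + 0 = 50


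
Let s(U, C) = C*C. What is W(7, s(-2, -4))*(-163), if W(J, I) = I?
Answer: -2608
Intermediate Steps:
s(U, C) = C**2
W(7, s(-2, -4))*(-163) = (-4)**2*(-163) = 16*(-163) = -2608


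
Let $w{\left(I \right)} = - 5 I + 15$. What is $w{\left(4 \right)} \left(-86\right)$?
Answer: $430$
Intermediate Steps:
$w{\left(I \right)} = 15 - 5 I$
$w{\left(4 \right)} \left(-86\right) = \left(15 - 20\right) \left(-86\right) = \left(-5\right) \left(-86\right) = 430$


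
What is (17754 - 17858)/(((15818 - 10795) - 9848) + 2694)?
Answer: 104/2131 ≈ 0.048803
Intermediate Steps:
(17754 - 17858)/(((15818 - 10795) - 9848) + 2694) = -104/((5023 - 9848) + 2694) = -104/(-4825 + 2694) = -104/(-2131) = -104*(-1/2131) = 104/2131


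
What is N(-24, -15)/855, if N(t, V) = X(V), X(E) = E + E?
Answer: -2/57 ≈ -0.035088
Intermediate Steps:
X(E) = 2*E
N(t, V) = 2*V
N(-24, -15)/855 = (2*(-15))/855 = -30*1/855 = -2/57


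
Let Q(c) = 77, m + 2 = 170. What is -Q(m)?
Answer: -77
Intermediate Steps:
m = 168 (m = -2 + 170 = 168)
-Q(m) = -1*77 = -77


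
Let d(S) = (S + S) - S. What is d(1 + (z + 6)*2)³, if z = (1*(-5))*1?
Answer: 27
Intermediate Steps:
z = -5 (z = -5*1 = -5)
d(S) = S (d(S) = 2*S - S = S)
d(1 + (z + 6)*2)³ = (1 + (-5 + 6)*2)³ = (1 + 1*2)³ = (1 + 2)³ = 3³ = 27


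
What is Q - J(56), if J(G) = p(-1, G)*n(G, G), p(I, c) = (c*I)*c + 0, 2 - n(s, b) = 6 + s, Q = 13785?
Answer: -174375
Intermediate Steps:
n(s, b) = -4 - s (n(s, b) = 2 - (6 + s) = 2 + (-6 - s) = -4 - s)
p(I, c) = I*c² (p(I, c) = (I*c)*c + 0 = I*c² + 0 = I*c²)
J(G) = -G²*(-4 - G) (J(G) = (-G²)*(-4 - G) = -G²*(-4 - G))
Q - J(56) = 13785 - 56²*(4 + 56) = 13785 - 3136*60 = 13785 - 1*188160 = 13785 - 188160 = -174375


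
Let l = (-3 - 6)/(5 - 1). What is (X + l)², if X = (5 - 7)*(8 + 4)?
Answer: 11025/16 ≈ 689.06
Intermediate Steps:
l = -9/4 ≈ -2.2500
X = -24 (X = -2*12 = -24)
(X + l)² = (-24 - 9/4)² = (-105/4)² = 11025/16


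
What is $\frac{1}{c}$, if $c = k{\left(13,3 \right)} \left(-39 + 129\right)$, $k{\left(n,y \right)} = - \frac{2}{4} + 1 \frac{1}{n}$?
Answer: $- \frac{13}{495} \approx -0.026263$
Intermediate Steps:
$k{\left(n,y \right)} = - \frac{1}{2} + \frac{1}{n}$ ($k{\left(n,y \right)} = \left(-2\right) \frac{1}{4} + \frac{1}{n} = - \frac{1}{2} + \frac{1}{n}$)
$c = - \frac{495}{13}$ ($c = \frac{2 - 13}{2 \cdot 13} \left(-39 + 129\right) = \frac{1}{2} \cdot \frac{1}{13} \left(2 - 13\right) 90 = \frac{1}{2} \cdot \frac{1}{13} \left(-11\right) 90 = \left(- \frac{11}{26}\right) 90 = - \frac{495}{13} \approx -38.077$)
$\frac{1}{c} = \frac{1}{- \frac{495}{13}} = - \frac{13}{495}$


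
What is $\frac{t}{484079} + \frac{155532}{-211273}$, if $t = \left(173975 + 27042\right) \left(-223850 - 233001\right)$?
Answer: $- \frac{19402292680480519}{102272822567} \approx -1.8971 \cdot 10^{5}$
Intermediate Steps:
$t = -91834817467$ ($t = 201017 \left(-456851\right) = -91834817467$)
$\frac{t}{484079} + \frac{155532}{-211273} = - \frac{91834817467}{484079} + \frac{155532}{-211273} = \left(-91834817467\right) \frac{1}{484079} + 155532 \left(- \frac{1}{211273}\right) = - \frac{91834817467}{484079} - \frac{155532}{211273} = - \frac{19402292680480519}{102272822567}$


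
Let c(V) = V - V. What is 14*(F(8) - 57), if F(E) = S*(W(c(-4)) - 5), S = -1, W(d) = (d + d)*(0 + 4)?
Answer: -728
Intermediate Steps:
c(V) = 0
W(d) = 8*d (W(d) = (2*d)*4 = 8*d)
F(E) = 5 (F(E) = -(8*0 - 5) = -(0 - 5) = -1*(-5) = 5)
14*(F(8) - 57) = 14*(5 - 57) = 14*(-52) = -728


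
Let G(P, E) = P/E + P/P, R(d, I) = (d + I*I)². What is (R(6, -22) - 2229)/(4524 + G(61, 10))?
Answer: 2378710/45311 ≈ 52.497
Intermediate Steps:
R(d, I) = (d + I²)²
G(P, E) = 1 + P/E (G(P, E) = P/E + 1 = 1 + P/E)
(R(6, -22) - 2229)/(4524 + G(61, 10)) = ((6 + (-22)²)² - 2229)/(4524 + (10 + 61)/10) = ((6 + 484)² - 2229)/(4524 + (⅒)*71) = (490² - 2229)/(4524 + 71/10) = (240100 - 2229)/(45311/10) = 237871*(10/45311) = 2378710/45311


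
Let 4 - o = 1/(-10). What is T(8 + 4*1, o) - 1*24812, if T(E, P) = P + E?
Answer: -247959/10 ≈ -24796.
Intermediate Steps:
o = 41/10 (o = 4 - 1/(-10) = 4 - 1*(-1/10) = 4 + 1/10 = 41/10 ≈ 4.1000)
T(E, P) = E + P
T(8 + 4*1, o) - 1*24812 = ((8 + 4*1) + 41/10) - 1*24812 = ((8 + 4) + 41/10) - 24812 = (12 + 41/10) - 24812 = 161/10 - 24812 = -247959/10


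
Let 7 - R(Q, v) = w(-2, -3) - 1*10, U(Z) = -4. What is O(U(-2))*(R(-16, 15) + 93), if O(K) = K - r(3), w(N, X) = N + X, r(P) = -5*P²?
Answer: 4715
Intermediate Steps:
R(Q, v) = 22 (R(Q, v) = 7 - ((-2 - 3) - 1*10) = 7 - (-5 - 10) = 7 - 1*(-15) = 7 + 15 = 22)
O(K) = 45 + K (O(K) = K - (-5)*3² = K - (-5)*9 = K - 1*(-45) = K + 45 = 45 + K)
O(U(-2))*(R(-16, 15) + 93) = (45 - 4)*(22 + 93) = 41*115 = 4715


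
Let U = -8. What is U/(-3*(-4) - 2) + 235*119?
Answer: 139821/5 ≈ 27964.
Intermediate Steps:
U/(-3*(-4) - 2) + 235*119 = -8/(-3*(-4) - 2) + 235*119 = -8/(12 - 2) + 27965 = -8/10 + 27965 = -8*1/10 + 27965 = -4/5 + 27965 = 139821/5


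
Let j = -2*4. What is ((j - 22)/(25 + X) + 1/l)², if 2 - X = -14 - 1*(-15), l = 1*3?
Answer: 1024/1521 ≈ 0.67324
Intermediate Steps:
l = 3
X = 1 (X = 2 - (-14 - 1*(-15)) = 2 - (-14 + 15) = 2 - 1*1 = 2 - 1 = 1)
j = -8
((j - 22)/(25 + X) + 1/l)² = ((-8 - 22)/(25 + 1) + 1/3)² = (-30/26 + ⅓)² = (-30*1/26 + ⅓)² = (-15/13 + ⅓)² = (-32/39)² = 1024/1521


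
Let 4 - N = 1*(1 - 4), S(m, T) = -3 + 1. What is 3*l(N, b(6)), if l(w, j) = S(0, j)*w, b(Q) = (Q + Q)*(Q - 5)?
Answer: -42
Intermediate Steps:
S(m, T) = -2
b(Q) = 2*Q*(-5 + Q) (b(Q) = (2*Q)*(-5 + Q) = 2*Q*(-5 + Q))
N = 7 (N = 4 - (1 - 4) = 4 - (-3) = 4 - 1*(-3) = 4 + 3 = 7)
l(w, j) = -2*w
3*l(N, b(6)) = 3*(-2*7) = 3*(-14) = -42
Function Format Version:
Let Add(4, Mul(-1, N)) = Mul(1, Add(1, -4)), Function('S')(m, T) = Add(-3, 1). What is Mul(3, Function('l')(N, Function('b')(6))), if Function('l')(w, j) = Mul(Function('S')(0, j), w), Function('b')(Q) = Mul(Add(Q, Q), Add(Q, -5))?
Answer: -42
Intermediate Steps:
Function('S')(m, T) = -2
Function('b')(Q) = Mul(2, Q, Add(-5, Q)) (Function('b')(Q) = Mul(Mul(2, Q), Add(-5, Q)) = Mul(2, Q, Add(-5, Q)))
N = 7 (N = Add(4, Mul(-1, Mul(1, Add(1, -4)))) = Add(4, Mul(-1, Mul(1, -3))) = Add(4, Mul(-1, -3)) = Add(4, 3) = 7)
Function('l')(w, j) = Mul(-2, w)
Mul(3, Function('l')(N, Function('b')(6))) = Mul(3, Mul(-2, 7)) = Mul(3, -14) = -42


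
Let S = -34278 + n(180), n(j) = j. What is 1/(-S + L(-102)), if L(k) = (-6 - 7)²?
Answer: 1/34267 ≈ 2.9183e-5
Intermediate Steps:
L(k) = 169 (L(k) = (-13)² = 169)
S = -34098 (S = -34278 + 180 = -34098)
1/(-S + L(-102)) = 1/(-1*(-34098) + 169) = 1/(34098 + 169) = 1/34267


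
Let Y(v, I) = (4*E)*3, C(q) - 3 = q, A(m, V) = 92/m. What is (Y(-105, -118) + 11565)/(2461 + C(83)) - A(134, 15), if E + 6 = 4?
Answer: 218695/56883 ≈ 3.8446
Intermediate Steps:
E = -2 (E = -6 + 4 = -2)
C(q) = 3 + q
Y(v, I) = -24 (Y(v, I) = (4*(-2))*3 = -8*3 = -24)
(Y(-105, -118) + 11565)/(2461 + C(83)) - A(134, 15) = (-24 + 11565)/(2461 + (3 + 83)) - 92/134 = 11541/(2461 + 86) - 92/134 = 11541/2547 - 1*46/67 = 11541*(1/2547) - 46/67 = 3847/849 - 46/67 = 218695/56883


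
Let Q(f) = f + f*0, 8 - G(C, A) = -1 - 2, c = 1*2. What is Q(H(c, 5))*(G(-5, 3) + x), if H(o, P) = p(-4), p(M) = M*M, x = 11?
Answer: 352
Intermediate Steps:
p(M) = M²
c = 2
H(o, P) = 16 (H(o, P) = (-4)² = 16)
G(C, A) = 11 (G(C, A) = 8 - (-1 - 2) = 8 - 1*(-3) = 8 + 3 = 11)
Q(f) = f (Q(f) = f + 0 = f)
Q(H(c, 5))*(G(-5, 3) + x) = 16*(11 + 11) = 16*22 = 352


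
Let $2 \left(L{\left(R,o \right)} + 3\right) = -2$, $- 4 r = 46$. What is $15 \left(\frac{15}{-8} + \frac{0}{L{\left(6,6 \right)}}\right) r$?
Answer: $\frac{5175}{16} \approx 323.44$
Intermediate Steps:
$r = - \frac{23}{2}$ ($r = \left(- \frac{1}{4}\right) 46 = - \frac{23}{2} \approx -11.5$)
$L{\left(R,o \right)} = -4$ ($L{\left(R,o \right)} = -3 + \frac{1}{2} \left(-2\right) = -3 - 1 = -4$)
$15 \left(\frac{15}{-8} + \frac{0}{L{\left(6,6 \right)}}\right) r = 15 \left(\frac{15}{-8} + \frac{0}{-4}\right) \left(- \frac{23}{2}\right) = 15 \left(15 \left(- \frac{1}{8}\right) + 0 \left(- \frac{1}{4}\right)\right) \left(- \frac{23}{2}\right) = 15 \left(- \frac{15}{8} + 0\right) \left(- \frac{23}{2}\right) = 15 \left(- \frac{15}{8}\right) \left(- \frac{23}{2}\right) = \left(- \frac{225}{8}\right) \left(- \frac{23}{2}\right) = \frac{5175}{16}$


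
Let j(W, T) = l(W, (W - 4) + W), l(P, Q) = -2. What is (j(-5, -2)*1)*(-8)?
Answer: 16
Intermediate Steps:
j(W, T) = -2
(j(-5, -2)*1)*(-8) = -2*1*(-8) = -2*(-8) = 16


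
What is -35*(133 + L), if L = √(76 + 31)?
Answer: -4655 - 35*√107 ≈ -5017.0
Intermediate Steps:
L = √107 ≈ 10.344
-35*(133 + L) = -35*(133 + √107) = -4655 - 35*√107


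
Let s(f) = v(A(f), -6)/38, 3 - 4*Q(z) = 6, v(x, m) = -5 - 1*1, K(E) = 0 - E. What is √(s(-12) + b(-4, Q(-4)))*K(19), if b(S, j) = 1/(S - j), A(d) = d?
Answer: -I*√28405/13 ≈ -12.964*I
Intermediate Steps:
K(E) = -E
v(x, m) = -6 (v(x, m) = -5 - 1 = -6)
Q(z) = -¾ (Q(z) = ¾ - ¼*6 = ¾ - 3/2 = -¾)
s(f) = -3/19 (s(f) = -6/38 = -6*1/38 = -3/19)
√(s(-12) + b(-4, Q(-4)))*K(19) = √(-3/19 + 1/(-4 - 1*(-¾)))*(-1*19) = √(-3/19 + 1/(-4 + ¾))*(-19) = √(-3/19 + 1/(-13/4))*(-19) = √(-3/19 - 4/13)*(-19) = √(-115/247)*(-19) = (I*√28405/247)*(-19) = -I*√28405/13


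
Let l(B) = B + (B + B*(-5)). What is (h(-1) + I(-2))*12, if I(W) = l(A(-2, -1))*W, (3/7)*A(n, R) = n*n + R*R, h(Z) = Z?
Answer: 828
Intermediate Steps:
A(n, R) = 7*R²/3 + 7*n²/3 (A(n, R) = 7*(n*n + R*R)/3 = 7*(n² + R²)/3 = 7*(R² + n²)/3 = 7*R²/3 + 7*n²/3)
l(B) = -3*B (l(B) = B + (B - 5*B) = B - 4*B = -3*B)
I(W) = -35*W (I(W) = (-3*((7/3)*(-1)² + (7/3)*(-2)²))*W = (-3*((7/3)*1 + (7/3)*4))*W = (-3*(7/3 + 28/3))*W = (-3*35/3)*W = -35*W)
(h(-1) + I(-2))*12 = (-1 - 35*(-2))*12 = (-1 + 70)*12 = 69*12 = 828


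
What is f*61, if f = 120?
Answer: 7320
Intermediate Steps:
f*61 = 120*61 = 7320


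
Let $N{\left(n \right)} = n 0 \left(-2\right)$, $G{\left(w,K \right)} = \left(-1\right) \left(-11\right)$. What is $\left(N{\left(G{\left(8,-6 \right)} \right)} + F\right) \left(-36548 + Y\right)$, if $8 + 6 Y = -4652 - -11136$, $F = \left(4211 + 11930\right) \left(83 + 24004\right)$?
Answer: $-13789801446134$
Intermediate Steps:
$G{\left(w,K \right)} = 11$
$F = 388788267$ ($F = 16141 \cdot 24087 = 388788267$)
$N{\left(n \right)} = 0$ ($N{\left(n \right)} = 0 \left(-2\right) = 0$)
$Y = \frac{3238}{3}$ ($Y = - \frac{4}{3} + \frac{-4652 - -11136}{6} = - \frac{4}{3} + \frac{-4652 + 11136}{6} = - \frac{4}{3} + \frac{1}{6} \cdot 6484 = - \frac{4}{3} + \frac{3242}{3} = \frac{3238}{3} \approx 1079.3$)
$\left(N{\left(G{\left(8,-6 \right)} \right)} + F\right) \left(-36548 + Y\right) = \left(0 + 388788267\right) \left(-36548 + \frac{3238}{3}\right) = 388788267 \left(- \frac{106406}{3}\right) = -13789801446134$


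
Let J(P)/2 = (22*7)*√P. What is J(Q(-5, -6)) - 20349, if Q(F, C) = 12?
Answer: -20349 + 616*√3 ≈ -19282.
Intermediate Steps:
J(P) = 308*√P (J(P) = 2*((22*7)*√P) = 2*(154*√P) = 308*√P)
J(Q(-5, -6)) - 20349 = 308*√12 - 20349 = 308*(2*√3) - 20349 = 616*√3 - 20349 = -20349 + 616*√3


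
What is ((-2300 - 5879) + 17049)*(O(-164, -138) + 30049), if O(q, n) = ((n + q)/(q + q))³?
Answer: 587849932983045/2205472 ≈ 2.6654e+8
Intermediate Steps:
O(q, n) = (n + q)³/(8*q³) (O(q, n) = ((n + q)/((2*q)))³ = ((n + q)*(1/(2*q)))³ = ((n + q)/(2*q))³ = (n + q)³/(8*q³))
((-2300 - 5879) + 17049)*(O(-164, -138) + 30049) = ((-2300 - 5879) + 17049)*((⅛)*(-138 - 164)³/(-164)³ + 30049) = (-8179 + 17049)*((⅛)*(-1/4410944)*(-302)³ + 30049) = 8870*((⅛)*(-1/4410944)*(-27543608) + 30049) = 8870*(3442951/4410944 + 30049) = 8870*(132547899207/4410944) = 587849932983045/2205472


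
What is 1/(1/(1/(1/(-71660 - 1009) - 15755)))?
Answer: -72669/1144900096 ≈ -6.3472e-5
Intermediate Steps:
1/(1/(1/(1/(-71660 - 1009) - 15755))) = 1/(1/(1/(1/(-72669) - 15755))) = 1/(1/(1/(-1/72669 - 15755))) = 1/(1/(1/(-1144900096/72669))) = 1/(1/(-72669/1144900096)) = 1/(-1144900096/72669) = -72669/1144900096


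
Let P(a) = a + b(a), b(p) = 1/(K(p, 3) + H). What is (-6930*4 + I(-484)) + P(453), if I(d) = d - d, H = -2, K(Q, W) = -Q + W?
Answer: -12324685/452 ≈ -27267.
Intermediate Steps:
K(Q, W) = W - Q
I(d) = 0
b(p) = 1/(1 - p) (b(p) = 1/((3 - p) - 2) = 1/(1 - p))
P(a) = a - 1/(-1 + a)
(-6930*4 + I(-484)) + P(453) = (-6930*4 + 0) + (-1 + 453*(-1 + 453))/(-1 + 453) = (-27720 + 0) + (-1 + 453*452)/452 = -27720 + (-1 + 204756)/452 = -27720 + (1/452)*204755 = -27720 + 204755/452 = -12324685/452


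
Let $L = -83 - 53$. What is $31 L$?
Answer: $-4216$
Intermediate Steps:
$L = -136$
$31 L = 31 \left(-136\right) = -4216$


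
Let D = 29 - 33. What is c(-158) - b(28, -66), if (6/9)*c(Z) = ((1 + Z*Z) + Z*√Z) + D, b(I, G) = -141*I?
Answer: 82779/2 - 237*I*√158 ≈ 41390.0 - 2979.0*I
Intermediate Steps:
D = -4
c(Z) = -9/2 + 3*Z²/2 + 3*Z^(3/2)/2 (c(Z) = 3*(((1 + Z*Z) + Z*√Z) - 4)/2 = 3*(((1 + Z²) + Z^(3/2)) - 4)/2 = 3*((1 + Z² + Z^(3/2)) - 4)/2 = 3*(-3 + Z² + Z^(3/2))/2 = -9/2 + 3*Z²/2 + 3*Z^(3/2)/2)
c(-158) - b(28, -66) = (-9/2 + (3/2)*(-158)² + 3*(-158)^(3/2)/2) - (-141)*28 = (-9/2 + (3/2)*24964 + 3*(-158*I*√158)/2) - 1*(-3948) = (-9/2 + 37446 - 237*I*√158) + 3948 = (74883/2 - 237*I*√158) + 3948 = 82779/2 - 237*I*√158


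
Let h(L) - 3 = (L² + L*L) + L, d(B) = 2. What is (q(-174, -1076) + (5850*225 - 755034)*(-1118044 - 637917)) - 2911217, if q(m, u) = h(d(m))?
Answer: -985476319780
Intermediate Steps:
h(L) = 3 + L + 2*L² (h(L) = 3 + ((L² + L*L) + L) = 3 + ((L² + L²) + L) = 3 + (2*L² + L) = 3 + (L + 2*L²) = 3 + L + 2*L²)
q(m, u) = 13 (q(m, u) = 3 + 2 + 2*2² = 3 + 2 + 2*4 = 3 + 2 + 8 = 13)
(q(-174, -1076) + (5850*225 - 755034)*(-1118044 - 637917)) - 2911217 = (13 + (5850*225 - 755034)*(-1118044 - 637917)) - 2911217 = (13 + (1316250 - 755034)*(-1755961)) - 2911217 = (13 + 561216*(-1755961)) - 2911217 = (13 - 985473408576) - 2911217 = -985473408563 - 2911217 = -985476319780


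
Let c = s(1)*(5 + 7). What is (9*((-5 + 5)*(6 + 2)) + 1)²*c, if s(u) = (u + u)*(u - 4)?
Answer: -72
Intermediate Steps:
s(u) = 2*u*(-4 + u) (s(u) = (2*u)*(-4 + u) = 2*u*(-4 + u))
c = -72 (c = (2*1*(-4 + 1))*(5 + 7) = (2*1*(-3))*12 = -6*12 = -72)
(9*((-5 + 5)*(6 + 2)) + 1)²*c = (9*((-5 + 5)*(6 + 2)) + 1)²*(-72) = (9*(0*8) + 1)²*(-72) = (9*0 + 1)²*(-72) = (0 + 1)²*(-72) = 1²*(-72) = 1*(-72) = -72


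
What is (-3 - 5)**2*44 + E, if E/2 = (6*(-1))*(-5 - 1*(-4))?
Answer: 2828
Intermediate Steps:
E = 12 (E = 2*((6*(-1))*(-5 - 1*(-4))) = 2*(-6*(-5 + 4)) = 2*(-6*(-1)) = 2*6 = 12)
(-3 - 5)**2*44 + E = (-3 - 5)**2*44 + 12 = (-8)**2*44 + 12 = 64*44 + 12 = 2816 + 12 = 2828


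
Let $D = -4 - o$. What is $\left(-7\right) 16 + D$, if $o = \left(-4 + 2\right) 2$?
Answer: $-112$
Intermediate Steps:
$o = -4$ ($o = \left(-2\right) 2 = -4$)
$D = 0$ ($D = -4 - -4 = -4 + 4 = 0$)
$\left(-7\right) 16 + D = \left(-7\right) 16 + 0 = -112 + 0 = -112$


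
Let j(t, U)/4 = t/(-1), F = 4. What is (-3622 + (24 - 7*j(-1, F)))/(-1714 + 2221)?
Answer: -3626/507 ≈ -7.1519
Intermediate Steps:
j(t, U) = -4*t (j(t, U) = 4*(t/(-1)) = 4*(t*(-1)) = 4*(-t) = -4*t)
(-3622 + (24 - 7*j(-1, F)))/(-1714 + 2221) = (-3622 + (24 - (-28)*(-1)))/(-1714 + 2221) = (-3622 + (24 - 7*4))/507 = (-3622 + (24 - 28))*(1/507) = (-3622 - 4)*(1/507) = -3626*1/507 = -3626/507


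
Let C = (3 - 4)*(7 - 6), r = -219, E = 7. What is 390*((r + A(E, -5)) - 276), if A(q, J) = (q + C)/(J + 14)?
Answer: -192790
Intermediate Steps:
C = -1 (C = -1*1 = -1)
A(q, J) = (-1 + q)/(14 + J) (A(q, J) = (q - 1)/(J + 14) = (-1 + q)/(14 + J))
390*((r + A(E, -5)) - 276) = 390*((-219 + (-1 + 7)/(14 - 5)) - 276) = 390*((-219 + 6/9) - 276) = 390*((-219 + (⅑)*6) - 276) = 390*((-219 + ⅔) - 276) = 390*(-655/3 - 276) = 390*(-1483/3) = -192790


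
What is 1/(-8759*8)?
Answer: -1/70072 ≈ -1.4271e-5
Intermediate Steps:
1/(-8759*8) = 1/(-70072) = -1/70072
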